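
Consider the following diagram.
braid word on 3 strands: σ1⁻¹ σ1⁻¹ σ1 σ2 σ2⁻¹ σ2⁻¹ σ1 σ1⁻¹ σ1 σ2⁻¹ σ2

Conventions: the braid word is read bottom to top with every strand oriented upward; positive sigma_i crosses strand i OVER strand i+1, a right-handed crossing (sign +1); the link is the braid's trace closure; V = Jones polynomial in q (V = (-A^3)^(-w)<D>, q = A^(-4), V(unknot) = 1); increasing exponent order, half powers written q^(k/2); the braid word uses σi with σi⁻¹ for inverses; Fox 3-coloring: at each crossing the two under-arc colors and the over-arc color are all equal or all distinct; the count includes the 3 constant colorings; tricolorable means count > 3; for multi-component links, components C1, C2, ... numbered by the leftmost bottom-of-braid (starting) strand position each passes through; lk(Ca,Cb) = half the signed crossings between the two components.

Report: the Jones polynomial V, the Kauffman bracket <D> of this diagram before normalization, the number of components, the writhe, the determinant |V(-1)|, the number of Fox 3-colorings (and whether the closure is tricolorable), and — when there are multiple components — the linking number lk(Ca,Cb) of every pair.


V(q) = -q^(-1/2) - q^(1/2)
bracket: A^-5 + A^-1, w = -1
2 components, writhe -1, over 11 crossings
lk(C1,C2) = 0
det 0, colorings 9 of 3^11 — tricolorable
observation: inverse pairs cancel, leaving σ1⁻¹ σ2⁻¹ σ1


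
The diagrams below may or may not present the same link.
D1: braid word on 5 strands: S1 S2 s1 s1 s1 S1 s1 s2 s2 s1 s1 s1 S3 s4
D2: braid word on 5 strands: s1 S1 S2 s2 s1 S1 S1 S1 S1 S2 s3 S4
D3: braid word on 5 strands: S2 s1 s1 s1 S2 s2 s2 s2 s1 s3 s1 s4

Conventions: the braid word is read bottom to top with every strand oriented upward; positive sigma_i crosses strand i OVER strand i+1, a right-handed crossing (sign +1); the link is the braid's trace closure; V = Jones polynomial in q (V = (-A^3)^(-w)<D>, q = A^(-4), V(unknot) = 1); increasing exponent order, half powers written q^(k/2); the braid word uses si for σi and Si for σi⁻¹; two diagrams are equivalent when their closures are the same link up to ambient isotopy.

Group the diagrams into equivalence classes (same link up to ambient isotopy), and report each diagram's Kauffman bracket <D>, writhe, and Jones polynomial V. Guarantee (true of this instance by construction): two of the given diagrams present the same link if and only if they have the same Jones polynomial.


equivalence classes: {D1, D3} | {D2}
D1 (bracket -A^-18 + 2A^-14 - 3A^-10 + 3A^-6 - 3A^-2 + 3A^2 - A^6 + A^10; 14 crossings at w = +6): V = q^2 - q^3 + 3q^4 - 3q^5 + 3q^6 - 3q^7 + 2q^8 - q^9
D2 (bracket A^-8 + 1 - A^4; 12 crossings at w = -4): V = -q^-4 + q^-3 + q^-1
D3 (bracket -A^-12 + 2A^-8 - 3A^-4 + 3 - 3A^4 + 3A^8 - A^12 + A^16; 12 crossings at w = +8): V = q^2 - q^3 + 3q^4 - 3q^5 + 3q^6 - 3q^7 + 2q^8 - q^9
key observation: 2 values of V(q) split the 3 diagrams


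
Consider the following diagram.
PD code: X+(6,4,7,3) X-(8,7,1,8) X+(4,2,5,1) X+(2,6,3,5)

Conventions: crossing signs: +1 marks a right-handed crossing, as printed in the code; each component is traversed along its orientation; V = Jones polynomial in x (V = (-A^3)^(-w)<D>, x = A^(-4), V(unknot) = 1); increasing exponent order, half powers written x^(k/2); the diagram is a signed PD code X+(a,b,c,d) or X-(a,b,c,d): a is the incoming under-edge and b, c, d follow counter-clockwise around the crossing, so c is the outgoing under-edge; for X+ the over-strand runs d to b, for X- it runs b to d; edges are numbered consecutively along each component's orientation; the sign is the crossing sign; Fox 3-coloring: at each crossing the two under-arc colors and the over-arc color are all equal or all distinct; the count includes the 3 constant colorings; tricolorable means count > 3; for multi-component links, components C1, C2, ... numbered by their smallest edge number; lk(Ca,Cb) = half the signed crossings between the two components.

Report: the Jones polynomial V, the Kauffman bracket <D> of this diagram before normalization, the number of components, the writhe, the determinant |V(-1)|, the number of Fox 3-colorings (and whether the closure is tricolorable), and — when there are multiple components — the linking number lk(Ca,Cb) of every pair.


Jones polynomial: V(x) = x + x^3 - x^4
<D> = -A^-10 + A^-6 + A^2; writhe +2
components 1, writhe +2 (4 crossings)
3-colorings: 9 of 3^4, det 3 — tricolorable
note: V spans 3 powers of x: at least 3 crossings in any diagram


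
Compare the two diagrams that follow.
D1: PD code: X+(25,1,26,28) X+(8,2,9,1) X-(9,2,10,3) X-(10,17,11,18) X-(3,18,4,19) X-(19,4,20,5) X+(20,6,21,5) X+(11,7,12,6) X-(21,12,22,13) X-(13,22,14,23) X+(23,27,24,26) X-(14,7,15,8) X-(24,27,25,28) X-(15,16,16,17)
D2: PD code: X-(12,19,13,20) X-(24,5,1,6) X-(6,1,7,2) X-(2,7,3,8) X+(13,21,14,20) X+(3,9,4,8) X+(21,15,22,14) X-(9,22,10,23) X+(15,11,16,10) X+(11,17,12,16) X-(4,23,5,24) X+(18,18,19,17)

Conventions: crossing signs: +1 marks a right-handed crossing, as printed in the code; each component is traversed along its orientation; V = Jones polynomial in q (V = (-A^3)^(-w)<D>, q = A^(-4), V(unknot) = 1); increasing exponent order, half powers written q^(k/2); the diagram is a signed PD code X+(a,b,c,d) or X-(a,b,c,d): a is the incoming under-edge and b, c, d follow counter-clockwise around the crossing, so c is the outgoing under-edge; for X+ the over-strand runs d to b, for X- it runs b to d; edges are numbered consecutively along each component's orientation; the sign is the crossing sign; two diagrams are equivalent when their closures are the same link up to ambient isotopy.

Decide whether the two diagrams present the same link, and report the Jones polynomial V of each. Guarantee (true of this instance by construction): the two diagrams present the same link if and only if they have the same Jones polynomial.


equivalent: no
V(D1) = -q^-6 + q^-5 - q^-4 + 2q^-3 - q^-2 + q^-1  (w -4, c 14, <D> = A^-8 - A^-4 + 2 - A^4 + A^8 - A^12)
V(D2) = -q^-3 + q^-2 - q^-1 + 3 - q + q^2 - q^3  [12 crossings, <D> = -A^-12 + A^-8 - A^-4 + 3 - A^4 + A^8 - A^12, w = 0]
key observation: V(q) takes 2 values over 2 diagrams, fixing the grouping


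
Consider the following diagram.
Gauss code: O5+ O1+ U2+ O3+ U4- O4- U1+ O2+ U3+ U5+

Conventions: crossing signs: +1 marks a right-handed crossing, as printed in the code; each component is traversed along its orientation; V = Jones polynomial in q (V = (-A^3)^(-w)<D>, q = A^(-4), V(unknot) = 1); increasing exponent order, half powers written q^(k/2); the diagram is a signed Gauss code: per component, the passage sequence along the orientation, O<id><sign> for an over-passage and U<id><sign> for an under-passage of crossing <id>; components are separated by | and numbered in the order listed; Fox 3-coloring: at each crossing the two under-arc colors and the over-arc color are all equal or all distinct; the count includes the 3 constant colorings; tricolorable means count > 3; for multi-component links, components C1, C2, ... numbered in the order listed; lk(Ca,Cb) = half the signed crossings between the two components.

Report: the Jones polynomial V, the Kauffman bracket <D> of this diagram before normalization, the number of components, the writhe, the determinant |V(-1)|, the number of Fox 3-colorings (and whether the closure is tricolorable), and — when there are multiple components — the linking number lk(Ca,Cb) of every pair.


V(q) = q + q^3 - q^4
bracket: A^-7 - A^-3 - A^5, w = +3
1 component, writhe +3, over 5 crossings
det 3, colorings 9 of 3^5 — tricolorable
observation: det 3 = |V(-1)|; divisible by 3, so tricolorable


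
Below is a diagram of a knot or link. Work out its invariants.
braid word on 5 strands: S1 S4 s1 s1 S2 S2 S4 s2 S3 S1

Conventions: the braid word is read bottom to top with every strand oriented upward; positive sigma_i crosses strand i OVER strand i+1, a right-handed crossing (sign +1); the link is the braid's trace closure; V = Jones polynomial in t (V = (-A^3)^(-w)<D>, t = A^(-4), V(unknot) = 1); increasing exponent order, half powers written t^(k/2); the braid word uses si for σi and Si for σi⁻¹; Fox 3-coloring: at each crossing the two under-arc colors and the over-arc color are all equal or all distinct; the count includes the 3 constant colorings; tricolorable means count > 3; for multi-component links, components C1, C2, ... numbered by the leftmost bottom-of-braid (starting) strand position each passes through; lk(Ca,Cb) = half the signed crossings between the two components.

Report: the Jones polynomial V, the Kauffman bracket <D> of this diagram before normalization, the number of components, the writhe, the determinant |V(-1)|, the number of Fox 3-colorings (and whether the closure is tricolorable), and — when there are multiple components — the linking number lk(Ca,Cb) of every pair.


Jones polynomial: V(t) = t^-3 + t^-2 + t^-1 + 1
<D> = A^-12 + A^-8 + A^-4 + 1; writhe -4
components 3, writhe -4 (10 crossings)
linking number lk(C1,C2) = 0
lk(C1,C3): -1
lk(C2,C3) = 0
3-colorings: 9 of 3^10, det 0 — tricolorable
note: summing lk over 3 pairs gives -1


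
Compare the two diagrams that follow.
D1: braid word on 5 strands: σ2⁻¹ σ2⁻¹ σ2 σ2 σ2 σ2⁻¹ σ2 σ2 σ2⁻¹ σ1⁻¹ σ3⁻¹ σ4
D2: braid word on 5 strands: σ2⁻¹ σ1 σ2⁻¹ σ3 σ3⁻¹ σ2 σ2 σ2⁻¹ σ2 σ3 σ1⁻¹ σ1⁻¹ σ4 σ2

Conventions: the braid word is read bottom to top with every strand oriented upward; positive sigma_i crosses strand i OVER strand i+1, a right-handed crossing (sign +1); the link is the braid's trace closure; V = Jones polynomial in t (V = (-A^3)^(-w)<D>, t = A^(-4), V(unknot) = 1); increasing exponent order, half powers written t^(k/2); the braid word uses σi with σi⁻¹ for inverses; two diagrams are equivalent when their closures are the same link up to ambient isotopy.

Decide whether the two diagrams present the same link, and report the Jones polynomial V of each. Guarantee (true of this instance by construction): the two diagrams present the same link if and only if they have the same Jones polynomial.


equivalent: yes
D1 (bracket 1; 12 crossings at w = 0): V = 1
V(D2) = 1  [14 crossings, <D> = A^6, w = +2]
observation: Markov moves rewrite D1 (12 crossings) into D2 (14)


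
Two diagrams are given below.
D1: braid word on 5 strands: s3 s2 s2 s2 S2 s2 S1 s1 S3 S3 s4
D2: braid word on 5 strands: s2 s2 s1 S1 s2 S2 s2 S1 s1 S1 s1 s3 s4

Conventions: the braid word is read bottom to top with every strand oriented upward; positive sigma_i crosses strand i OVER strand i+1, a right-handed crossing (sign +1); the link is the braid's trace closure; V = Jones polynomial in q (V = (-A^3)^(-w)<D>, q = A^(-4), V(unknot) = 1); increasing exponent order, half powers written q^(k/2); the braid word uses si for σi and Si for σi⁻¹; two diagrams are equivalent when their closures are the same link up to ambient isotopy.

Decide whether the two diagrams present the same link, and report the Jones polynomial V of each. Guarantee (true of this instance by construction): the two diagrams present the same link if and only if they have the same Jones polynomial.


equivalent: yes
D1 (bracket -A^-9 + A^-1 + A^3 + A^7; 11 crossings at w = +3): V = -q^(1/2) - q^(3/2) - q^(5/2) + q^(9/2)
V(D2) = -q^(1/2) - q^(3/2) - q^(5/2) + q^(9/2)  [13 crossings, <D> = -A^-3 + A^5 + A^9 + A^13, w = +5]
observation: one V(q) for all 2 diagrams — one class (guaranteed)


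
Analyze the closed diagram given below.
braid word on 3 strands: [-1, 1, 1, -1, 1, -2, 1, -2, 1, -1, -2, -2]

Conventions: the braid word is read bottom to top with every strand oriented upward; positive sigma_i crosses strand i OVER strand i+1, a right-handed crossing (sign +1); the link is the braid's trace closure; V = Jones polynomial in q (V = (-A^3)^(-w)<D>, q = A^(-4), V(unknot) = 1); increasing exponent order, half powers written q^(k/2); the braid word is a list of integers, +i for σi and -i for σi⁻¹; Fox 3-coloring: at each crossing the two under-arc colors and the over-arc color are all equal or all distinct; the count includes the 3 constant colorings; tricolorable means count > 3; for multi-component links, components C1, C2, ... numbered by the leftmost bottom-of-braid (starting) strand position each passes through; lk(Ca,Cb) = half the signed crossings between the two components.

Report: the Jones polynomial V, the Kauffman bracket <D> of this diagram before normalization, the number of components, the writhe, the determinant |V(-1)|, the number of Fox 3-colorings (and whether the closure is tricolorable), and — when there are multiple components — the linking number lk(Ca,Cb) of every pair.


V = q^-5 - 2q^-4 + 2q^-3 - 2q^-2 + 2q^-1 - 1 + q
<D> = A^-10 - A^-6 + 2A^-2 - 2A^2 + 2A^6 - 2A^10 + A^14 (w = -2)
1 component over 12 crossings, w = -2
3 Fox colorings among 3^12, |V(-1)| = 11: not tricolorable
why: |V(-1)| = 11: so not tricolorable, since 3 does not divide 11


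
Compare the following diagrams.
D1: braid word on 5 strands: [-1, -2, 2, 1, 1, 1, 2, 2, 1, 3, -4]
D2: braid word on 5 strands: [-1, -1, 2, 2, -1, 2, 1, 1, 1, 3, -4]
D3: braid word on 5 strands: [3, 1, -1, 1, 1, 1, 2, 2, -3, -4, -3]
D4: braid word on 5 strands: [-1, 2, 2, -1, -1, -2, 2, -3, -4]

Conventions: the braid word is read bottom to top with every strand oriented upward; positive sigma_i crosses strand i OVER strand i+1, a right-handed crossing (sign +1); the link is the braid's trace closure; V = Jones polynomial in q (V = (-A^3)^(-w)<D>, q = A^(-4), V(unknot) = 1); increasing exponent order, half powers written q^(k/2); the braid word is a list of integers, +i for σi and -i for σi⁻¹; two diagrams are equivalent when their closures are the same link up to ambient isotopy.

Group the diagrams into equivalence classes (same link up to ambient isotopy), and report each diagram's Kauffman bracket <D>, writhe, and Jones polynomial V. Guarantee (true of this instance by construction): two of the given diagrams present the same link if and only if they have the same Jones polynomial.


equivalence classes: {D1, D3} | {D2} | {D4}
D1 (bracket -A^-11 + A^-7 - A^-3 + 2A + A^9; 11 crossings at w = +5): V = -q^(3/2) - 2q^(7/2) + q^(9/2) - q^(11/2) + q^(13/2)
V(D2) = -q^(1/2) - q^(5/2)  (w +3, c 11, <D> = A^-1 + A^7)
D3 (bracket -A^-17 + A^-13 - A^-9 + 2A^-5 + A^3; 11 crossings at w = +3): V = -q^(3/2) - 2q^(7/2) + q^(9/2) - q^(11/2) + q^(13/2)
V(D4) = q^(-7/2) - q^(-5/2) + q^(-3/2) - 2q^(-1/2) - q^(3/2)  [9 crossings, <D> = A^-15 + 2A^-7 - A^-3 + A - A^5, w = -3]
key observation: V(q) takes 3 values over 4 diagrams, fixing the grouping


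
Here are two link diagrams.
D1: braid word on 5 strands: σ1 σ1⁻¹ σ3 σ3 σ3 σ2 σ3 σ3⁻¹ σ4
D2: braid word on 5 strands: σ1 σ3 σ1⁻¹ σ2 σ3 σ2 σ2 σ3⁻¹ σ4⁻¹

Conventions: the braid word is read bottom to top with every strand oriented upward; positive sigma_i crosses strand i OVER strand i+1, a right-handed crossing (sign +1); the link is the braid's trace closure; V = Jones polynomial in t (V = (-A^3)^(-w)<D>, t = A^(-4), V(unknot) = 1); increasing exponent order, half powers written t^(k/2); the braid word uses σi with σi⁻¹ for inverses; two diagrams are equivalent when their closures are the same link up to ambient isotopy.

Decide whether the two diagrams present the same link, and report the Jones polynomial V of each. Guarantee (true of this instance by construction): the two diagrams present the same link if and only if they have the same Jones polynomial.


same link: yes
V(D1) = -t^(1/2) - t^(3/2) - t^(5/2) + t^(9/2)  [9 crossings, <D> = -A^-3 + A^5 + A^9 + A^13, w = +5]
V(D2) = -t^(1/2) - t^(3/2) - t^(5/2) + t^(9/2)  [9 crossings, <D> = -A^-9 + A^-1 + A^3 + A^7, w = +3]
insight: Markov moves rewrite D1 (9 crossings) into D2 (9)


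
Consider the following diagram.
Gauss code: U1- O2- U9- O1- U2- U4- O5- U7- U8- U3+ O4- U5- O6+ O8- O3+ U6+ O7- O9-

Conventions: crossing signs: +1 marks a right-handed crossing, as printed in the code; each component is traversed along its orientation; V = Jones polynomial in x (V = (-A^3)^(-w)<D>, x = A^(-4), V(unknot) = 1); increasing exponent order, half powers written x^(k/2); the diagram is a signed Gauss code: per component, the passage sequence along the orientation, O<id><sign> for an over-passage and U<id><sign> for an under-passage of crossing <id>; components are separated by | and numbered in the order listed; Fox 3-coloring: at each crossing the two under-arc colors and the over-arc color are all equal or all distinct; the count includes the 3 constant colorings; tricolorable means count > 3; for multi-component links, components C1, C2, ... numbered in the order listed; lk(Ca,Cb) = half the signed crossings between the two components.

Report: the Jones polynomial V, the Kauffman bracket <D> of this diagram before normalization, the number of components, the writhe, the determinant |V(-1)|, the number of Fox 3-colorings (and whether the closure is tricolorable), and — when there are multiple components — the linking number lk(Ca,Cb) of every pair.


Jones polynomial: V(x) = x^-8 - 2x^-7 + x^-6 - 2x^-5 + 2x^-4 + x^-2
<D> = -A^-7 - 2A + 2A^5 - A^9 + 2A^13 - A^17; writhe -5
components 1, writhe -5 (9 crossings)
3-colorings: 27 of 3^9, det 9 — tricolorable
note: |V(-1)| = 9: so tricolorable, since 3 divides 9


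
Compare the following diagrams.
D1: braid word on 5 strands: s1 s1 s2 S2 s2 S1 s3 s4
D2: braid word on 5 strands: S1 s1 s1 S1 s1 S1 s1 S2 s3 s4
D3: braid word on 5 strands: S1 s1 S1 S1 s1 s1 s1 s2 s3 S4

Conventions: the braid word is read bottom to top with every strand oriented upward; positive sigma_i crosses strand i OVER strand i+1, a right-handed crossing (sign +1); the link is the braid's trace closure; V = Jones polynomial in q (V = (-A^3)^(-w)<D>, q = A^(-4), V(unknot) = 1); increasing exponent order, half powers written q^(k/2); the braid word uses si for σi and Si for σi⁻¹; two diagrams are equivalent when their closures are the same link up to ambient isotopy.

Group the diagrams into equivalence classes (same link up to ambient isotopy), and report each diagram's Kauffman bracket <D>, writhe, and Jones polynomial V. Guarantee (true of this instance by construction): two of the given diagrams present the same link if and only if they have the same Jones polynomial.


grouping into links: {D1, D2, D3}
V(D1) = 1  (w +4, c 8, <D> = A^12)
V(D2) = 1  [10 crossings, <D> = A^6, w = +2]
D3 (bracket A^6; 10 crossings at w = +2): V = 1
why: one V(q) for all 3 diagrams — one class (guaranteed)


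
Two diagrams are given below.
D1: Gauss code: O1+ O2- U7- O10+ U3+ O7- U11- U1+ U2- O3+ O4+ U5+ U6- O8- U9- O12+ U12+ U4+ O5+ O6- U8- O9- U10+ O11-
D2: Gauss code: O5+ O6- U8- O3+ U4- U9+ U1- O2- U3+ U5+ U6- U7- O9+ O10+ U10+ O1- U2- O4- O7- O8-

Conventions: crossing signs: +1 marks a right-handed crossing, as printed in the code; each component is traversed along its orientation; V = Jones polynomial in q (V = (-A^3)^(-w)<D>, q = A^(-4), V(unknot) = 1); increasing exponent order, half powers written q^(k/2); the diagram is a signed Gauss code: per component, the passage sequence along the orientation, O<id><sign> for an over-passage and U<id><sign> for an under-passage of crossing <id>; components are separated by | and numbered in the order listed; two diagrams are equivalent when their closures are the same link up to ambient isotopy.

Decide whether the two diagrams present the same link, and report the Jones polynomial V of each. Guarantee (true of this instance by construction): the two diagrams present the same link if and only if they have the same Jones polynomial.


equivalent: no
V(D1) = q^-2 - q^-1 + 1 - q + q^2  (w 0, c 12, <D> = A^-8 - A^-4 + 1 - A^4 + A^8)
V(D2) = 1  (w -2, c 10, <D> = A^-6)
why: V(q) takes 2 values over 2 diagrams, fixing the grouping


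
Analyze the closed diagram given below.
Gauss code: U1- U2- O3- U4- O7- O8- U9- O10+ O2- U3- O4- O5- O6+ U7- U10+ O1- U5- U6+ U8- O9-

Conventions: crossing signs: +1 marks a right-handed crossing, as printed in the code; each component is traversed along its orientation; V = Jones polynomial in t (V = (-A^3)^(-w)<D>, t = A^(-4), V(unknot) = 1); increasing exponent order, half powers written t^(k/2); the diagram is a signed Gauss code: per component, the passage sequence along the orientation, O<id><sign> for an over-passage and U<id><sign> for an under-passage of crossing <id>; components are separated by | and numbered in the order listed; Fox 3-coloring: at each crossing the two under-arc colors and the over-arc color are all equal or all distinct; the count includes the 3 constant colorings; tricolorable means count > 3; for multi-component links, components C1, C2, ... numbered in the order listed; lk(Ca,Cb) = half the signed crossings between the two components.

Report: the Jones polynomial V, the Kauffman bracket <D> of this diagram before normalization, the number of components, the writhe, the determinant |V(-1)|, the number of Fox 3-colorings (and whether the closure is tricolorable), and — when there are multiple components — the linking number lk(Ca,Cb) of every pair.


V(t) = -t^-9 + 2t^-8 - 3t^-7 + 3t^-6 - 3t^-5 + 3t^-4 - t^-3 + t^-2
bracket: A^-10 - A^-6 + 3A^-2 - 3A^2 + 3A^6 - 3A^10 + 2A^14 - A^18, w = -6
1 component, writhe -6, over 10 crossings
det 17, colorings 3 of 3^10 — not tricolorable
observation: V spans 7 powers of t: at least 7 crossings in any diagram


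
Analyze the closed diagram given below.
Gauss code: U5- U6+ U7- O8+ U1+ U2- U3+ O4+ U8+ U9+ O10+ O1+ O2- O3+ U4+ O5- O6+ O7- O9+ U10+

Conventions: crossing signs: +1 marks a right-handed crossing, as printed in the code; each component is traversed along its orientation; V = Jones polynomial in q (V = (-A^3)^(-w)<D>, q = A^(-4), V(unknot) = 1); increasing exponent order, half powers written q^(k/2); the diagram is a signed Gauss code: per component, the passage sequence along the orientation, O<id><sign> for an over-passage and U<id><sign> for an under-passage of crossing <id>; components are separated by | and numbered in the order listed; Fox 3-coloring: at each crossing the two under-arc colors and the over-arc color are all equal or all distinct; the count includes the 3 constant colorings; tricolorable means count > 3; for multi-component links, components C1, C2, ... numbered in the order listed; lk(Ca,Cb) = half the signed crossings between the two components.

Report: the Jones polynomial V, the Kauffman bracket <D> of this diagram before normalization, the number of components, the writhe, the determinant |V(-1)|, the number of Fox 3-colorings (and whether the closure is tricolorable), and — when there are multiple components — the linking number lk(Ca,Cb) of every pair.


V = q - q^2 + 2q^3 - q^4 + q^5 - q^6
<D> = -A^-12 + A^-8 - A^-4 + 2 - A^4 + A^8 (w = +4)
1 component over 10 crossings, w = +4
3 Fox colorings among 3^10, |V(-1)| = 7: not tricolorable
why: the span of V is 5, forcing >= 5 crossings in any diagram


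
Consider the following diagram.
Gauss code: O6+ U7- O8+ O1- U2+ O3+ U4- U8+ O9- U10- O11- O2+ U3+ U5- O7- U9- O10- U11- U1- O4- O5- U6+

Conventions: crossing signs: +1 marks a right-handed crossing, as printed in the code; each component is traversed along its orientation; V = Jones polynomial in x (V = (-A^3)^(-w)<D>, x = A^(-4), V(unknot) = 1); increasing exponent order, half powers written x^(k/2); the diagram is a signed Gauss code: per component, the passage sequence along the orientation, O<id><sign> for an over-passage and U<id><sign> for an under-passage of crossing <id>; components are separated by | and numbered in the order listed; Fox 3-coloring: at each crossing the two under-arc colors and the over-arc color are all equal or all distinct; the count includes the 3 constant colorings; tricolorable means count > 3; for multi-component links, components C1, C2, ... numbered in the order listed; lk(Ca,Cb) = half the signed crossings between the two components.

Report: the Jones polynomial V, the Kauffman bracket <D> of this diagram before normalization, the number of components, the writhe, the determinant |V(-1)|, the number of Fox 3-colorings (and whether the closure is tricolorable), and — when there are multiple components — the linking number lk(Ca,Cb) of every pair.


Jones polynomial: V(x) = -x^-8 + 2x^-7 - 3x^-6 + 4x^-5 - 5x^-4 + 5x^-3 - 3x^-2 + 3x^-1 - 1
<D> = A^-9 - 3A^-5 + 3A^-1 - 5A^3 + 5A^7 - 4A^11 + 3A^15 - 2A^19 + A^23; writhe -3
components 1, writhe -3 (11 crossings)
3-colorings: 9 of 3^11, det 27 — tricolorable
note: w = -3 (over 11 crossings) is diagram-only; (-A^3)^(3) removes it from V


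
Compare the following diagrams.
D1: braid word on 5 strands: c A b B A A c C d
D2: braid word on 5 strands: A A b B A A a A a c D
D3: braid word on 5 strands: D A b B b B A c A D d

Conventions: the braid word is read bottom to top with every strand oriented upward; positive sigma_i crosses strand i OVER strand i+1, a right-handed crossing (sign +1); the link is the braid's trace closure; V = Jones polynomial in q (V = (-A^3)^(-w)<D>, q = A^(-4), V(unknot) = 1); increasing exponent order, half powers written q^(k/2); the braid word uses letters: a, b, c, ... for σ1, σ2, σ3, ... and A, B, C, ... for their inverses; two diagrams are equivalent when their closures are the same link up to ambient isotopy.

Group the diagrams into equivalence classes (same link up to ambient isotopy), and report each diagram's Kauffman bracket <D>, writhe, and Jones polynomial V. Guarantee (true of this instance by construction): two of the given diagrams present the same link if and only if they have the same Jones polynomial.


grouping into links: {D1, D2, D3}
V(D1) = q^(-9/2) - q^(-5/2) - q^(-3/2) - q^(-1/2)  (w -1, c 9, <D> = A^-1 + A^3 + A^7 - A^15)
D2 (bracket A^-7 + A^-3 + A - A^9; 11 crossings at w = -3): V = q^(-9/2) - q^(-5/2) - q^(-3/2) - q^(-1/2)
D3 (bracket A^-7 + A^-3 + A - A^9; 11 crossings at w = -3): V = q^(-9/2) - q^(-5/2) - q^(-3/2) - q^(-1/2)
why: one V(q) for all 3 diagrams — one class (guaranteed)


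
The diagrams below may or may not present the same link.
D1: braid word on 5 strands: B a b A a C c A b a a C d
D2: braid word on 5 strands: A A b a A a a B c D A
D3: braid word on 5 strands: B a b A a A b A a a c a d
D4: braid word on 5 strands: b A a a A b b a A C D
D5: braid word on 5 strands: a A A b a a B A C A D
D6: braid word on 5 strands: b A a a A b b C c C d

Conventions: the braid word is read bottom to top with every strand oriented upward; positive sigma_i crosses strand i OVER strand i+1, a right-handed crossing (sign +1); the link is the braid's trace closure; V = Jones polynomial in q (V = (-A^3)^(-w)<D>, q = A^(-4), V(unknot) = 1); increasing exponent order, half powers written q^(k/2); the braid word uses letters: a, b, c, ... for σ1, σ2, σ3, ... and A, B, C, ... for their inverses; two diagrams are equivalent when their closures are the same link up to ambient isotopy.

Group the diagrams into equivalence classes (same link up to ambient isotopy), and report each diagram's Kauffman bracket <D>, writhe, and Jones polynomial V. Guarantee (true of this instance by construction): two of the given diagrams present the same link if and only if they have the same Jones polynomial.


equivalence classes: {D1, D3} | {D2, D5} | {D4, D6}
D1 (bracket -A^-13 + A^-9 - A^-5 + 2A^-1 - A^3 + 2A^7; 13 crossings at w = +3): V = -2q^(1/2) + q^(3/2) - 2q^(5/2) + q^(7/2) - q^(9/2) + q^(11/2)
V(D2) = q^(-7/2) - q^(-5/2) + q^(-3/2) - 2q^(-1/2) - q^(3/2)  [11 crossings, <D> = A^-9 + 2A^-1 - A^3 + A^7 - A^11, w = -1]
V(D3) = -2q^(1/2) + q^(3/2) - 2q^(5/2) + q^(7/2) - q^(9/2) + q^(11/2)  (w +5, c 13, <D> = -A^-7 + A^-3 - A + 2A^5 - A^9 + 2A^13)
D4 (bracket -A^-15 + A^-7 + A^-3 + A; 11 crossings at w = +1): V = -q^(1/2) - q^(3/2) - q^(5/2) + q^(9/2)
V(D5) = q^(-7/2) - q^(-5/2) + q^(-3/2) - 2q^(-1/2) - q^(3/2)  (w -3, c 11, <D> = A^-15 + 2A^-7 - A^-3 + A - A^5)
D6 (bracket -A^-9 + A^-1 + A^3 + A^7; 11 crossings at w = +3): V = -q^(1/2) - q^(3/2) - q^(5/2) + q^(9/2)
key observation: comparing 6 Jones polynomials yields 3 groups


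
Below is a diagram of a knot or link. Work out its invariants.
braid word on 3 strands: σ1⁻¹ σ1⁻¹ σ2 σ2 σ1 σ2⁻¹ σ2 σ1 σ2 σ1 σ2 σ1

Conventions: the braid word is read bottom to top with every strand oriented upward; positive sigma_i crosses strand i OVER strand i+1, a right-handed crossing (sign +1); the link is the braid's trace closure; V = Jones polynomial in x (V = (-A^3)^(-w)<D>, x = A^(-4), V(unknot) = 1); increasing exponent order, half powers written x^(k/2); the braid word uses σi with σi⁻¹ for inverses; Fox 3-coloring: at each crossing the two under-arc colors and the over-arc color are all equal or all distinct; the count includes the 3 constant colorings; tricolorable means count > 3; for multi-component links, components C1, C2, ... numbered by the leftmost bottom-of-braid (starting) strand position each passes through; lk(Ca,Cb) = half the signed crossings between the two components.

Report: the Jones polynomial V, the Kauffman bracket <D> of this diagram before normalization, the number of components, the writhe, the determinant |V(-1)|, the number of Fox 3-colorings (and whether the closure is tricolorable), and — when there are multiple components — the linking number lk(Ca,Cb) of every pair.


V = x^2 + 2x^4 - 2x^5 + x^6 - 2x^7 + x^8
<D> = A^-14 - 2A^-10 + A^-6 - 2A^-2 + 2A^2 + A^10 (w = +6)
1 component over 12 crossings, w = +6
27 Fox colorings among 3^12, |V(-1)| = 9: tricolorable
why: |V(-1)| = 9: so tricolorable, since 3 divides 9


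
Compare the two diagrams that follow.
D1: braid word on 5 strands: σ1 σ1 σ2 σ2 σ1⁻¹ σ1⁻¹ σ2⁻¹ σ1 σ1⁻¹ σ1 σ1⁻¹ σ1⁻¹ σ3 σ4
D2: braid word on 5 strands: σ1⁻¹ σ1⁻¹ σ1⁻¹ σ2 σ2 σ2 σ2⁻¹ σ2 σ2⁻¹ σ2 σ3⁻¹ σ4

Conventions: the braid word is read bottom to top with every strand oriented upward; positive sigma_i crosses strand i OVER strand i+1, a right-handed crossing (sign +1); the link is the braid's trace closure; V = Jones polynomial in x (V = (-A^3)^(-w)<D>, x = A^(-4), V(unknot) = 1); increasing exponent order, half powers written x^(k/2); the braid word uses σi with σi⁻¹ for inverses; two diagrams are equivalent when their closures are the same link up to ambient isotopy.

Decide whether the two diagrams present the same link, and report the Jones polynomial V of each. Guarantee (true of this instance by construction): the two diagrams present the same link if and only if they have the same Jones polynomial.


same link: no
V(D1) = x^-2 - x^-1 + 1 - x + x^2  [14 crossings, <D> = A^-2 - A^2 + A^6 - A^10 + A^14, w = +2]
V(D2) = -x^-3 + x^-2 - x^-1 + 3 - x + x^2 - x^3  [12 crossings, <D> = -A^-12 + A^-8 - A^-4 + 3 - A^4 + A^8 - A^12, w = 0]
insight: 2 classes among 2 diagrams; unequal V(x) rules out equality


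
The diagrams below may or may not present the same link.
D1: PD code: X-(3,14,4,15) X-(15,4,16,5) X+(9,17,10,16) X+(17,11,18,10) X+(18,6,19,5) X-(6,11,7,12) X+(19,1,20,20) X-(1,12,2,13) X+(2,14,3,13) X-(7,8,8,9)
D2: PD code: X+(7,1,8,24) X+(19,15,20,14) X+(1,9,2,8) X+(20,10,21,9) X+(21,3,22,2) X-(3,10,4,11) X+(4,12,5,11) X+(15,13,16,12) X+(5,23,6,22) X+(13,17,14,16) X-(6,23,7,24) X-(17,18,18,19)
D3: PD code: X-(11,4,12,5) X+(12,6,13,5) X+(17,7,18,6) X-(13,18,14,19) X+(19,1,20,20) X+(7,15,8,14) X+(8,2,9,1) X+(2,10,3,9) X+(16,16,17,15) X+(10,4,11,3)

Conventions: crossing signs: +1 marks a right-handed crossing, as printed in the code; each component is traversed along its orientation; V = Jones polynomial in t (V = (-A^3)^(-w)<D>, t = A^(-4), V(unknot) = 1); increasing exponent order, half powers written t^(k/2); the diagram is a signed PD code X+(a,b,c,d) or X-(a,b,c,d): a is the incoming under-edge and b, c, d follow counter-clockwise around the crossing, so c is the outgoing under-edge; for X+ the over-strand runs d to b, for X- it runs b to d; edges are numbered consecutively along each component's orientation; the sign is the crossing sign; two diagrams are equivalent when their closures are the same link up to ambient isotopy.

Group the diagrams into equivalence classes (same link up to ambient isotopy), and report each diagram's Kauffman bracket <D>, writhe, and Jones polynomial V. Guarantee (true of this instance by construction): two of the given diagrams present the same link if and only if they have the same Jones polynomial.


equivalence classes: {D1} | {D2} | {D3}
D1 (bracket A^-8 - A^-4 + 1 - A^4 + A^8; 10 crossings at w = 0): V = t^-2 - t^-1 + 1 - t + t^2
V(D2) = t^2 + 2t^4 - 2t^5 + t^6 - 2t^7 + t^8  [12 crossings, <D> = A^-14 - 2A^-10 + A^-6 - 2A^-2 + 2A^2 + A^10, w = +6]
D3 (bracket -A^-6 + A^-2 - A^2 + 2A^6 - A^10 + A^14; 10 crossings at w = +6): V = t - t^2 + 2t^3 - t^4 + t^5 - t^6
key observation: V(t) takes 3 values over 3 diagrams, fixing the grouping


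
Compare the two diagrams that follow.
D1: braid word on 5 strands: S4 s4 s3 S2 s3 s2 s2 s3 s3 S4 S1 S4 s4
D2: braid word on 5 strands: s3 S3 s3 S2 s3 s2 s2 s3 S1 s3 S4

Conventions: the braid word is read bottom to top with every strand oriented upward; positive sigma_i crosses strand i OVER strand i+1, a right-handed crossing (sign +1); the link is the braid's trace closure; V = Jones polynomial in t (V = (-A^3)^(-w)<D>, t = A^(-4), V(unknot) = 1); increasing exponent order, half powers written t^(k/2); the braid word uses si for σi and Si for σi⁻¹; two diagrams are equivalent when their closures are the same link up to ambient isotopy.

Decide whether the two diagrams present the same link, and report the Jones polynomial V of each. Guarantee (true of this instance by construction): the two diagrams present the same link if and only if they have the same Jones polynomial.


same link: yes
V(D1) = -t^(3/2) + t^(5/2) - 2t^(7/2) + 2t^(9/2) - 2t^(11/2) + t^(13/2) - t^(15/2)  [13 crossings, <D> = A^-21 - A^-17 + 2A^-13 - 2A^-9 + 2A^-5 - A^-1 + A^3, w = +3]
V(D2) = -t^(3/2) + t^(5/2) - 2t^(7/2) + 2t^(9/2) - 2t^(11/2) + t^(13/2) - t^(15/2)  [11 crossings, <D> = A^-21 - A^-17 + 2A^-13 - 2A^-9 + 2A^-5 - A^-1 + A^3, w = +3]
insight: D2 (11 crossings) and D1 (13) are Markov-related braid presentations


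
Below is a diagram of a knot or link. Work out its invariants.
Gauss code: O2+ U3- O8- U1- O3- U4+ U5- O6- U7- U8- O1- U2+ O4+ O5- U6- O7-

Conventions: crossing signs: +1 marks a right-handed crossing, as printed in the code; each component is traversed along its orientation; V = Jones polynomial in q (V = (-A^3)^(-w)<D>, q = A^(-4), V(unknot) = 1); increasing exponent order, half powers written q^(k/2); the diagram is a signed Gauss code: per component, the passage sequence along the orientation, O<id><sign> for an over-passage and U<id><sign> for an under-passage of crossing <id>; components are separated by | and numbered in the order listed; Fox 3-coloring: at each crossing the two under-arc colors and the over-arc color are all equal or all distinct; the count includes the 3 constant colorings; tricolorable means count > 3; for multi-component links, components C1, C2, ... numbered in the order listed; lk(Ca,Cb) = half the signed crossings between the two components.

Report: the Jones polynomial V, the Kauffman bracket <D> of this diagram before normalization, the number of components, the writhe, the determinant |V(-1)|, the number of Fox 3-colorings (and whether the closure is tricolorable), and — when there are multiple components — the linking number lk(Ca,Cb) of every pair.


V = -q^-6 + q^-5 - q^-4 + 2q^-3 - q^-2 + q^-1
<D> = A^-8 - A^-4 + 2 - A^4 + A^8 - A^12 (w = -4)
1 component over 8 crossings, w = -4
3 Fox colorings among 3^8, |V(-1)| = 7: not tricolorable
why: det 7 = |V(-1)|; not divisible by 3, so not tricolorable


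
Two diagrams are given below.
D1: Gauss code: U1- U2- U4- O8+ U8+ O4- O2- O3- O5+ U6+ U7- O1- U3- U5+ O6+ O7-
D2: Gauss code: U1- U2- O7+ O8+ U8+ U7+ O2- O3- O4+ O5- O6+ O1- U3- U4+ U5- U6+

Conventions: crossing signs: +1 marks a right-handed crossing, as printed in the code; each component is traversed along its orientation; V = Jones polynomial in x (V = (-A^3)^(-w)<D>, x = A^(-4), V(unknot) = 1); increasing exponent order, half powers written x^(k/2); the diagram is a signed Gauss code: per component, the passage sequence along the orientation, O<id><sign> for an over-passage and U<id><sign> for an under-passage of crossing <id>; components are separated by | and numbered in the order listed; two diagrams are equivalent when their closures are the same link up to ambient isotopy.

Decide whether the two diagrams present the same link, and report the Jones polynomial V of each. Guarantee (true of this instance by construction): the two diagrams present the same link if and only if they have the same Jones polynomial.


equivalent: yes
D1 (bracket A^-6; 8 crossings at w = -2): V = 1
V(D2) = 1  (w 0, c 8, <D> = 1)
key observation: from 8 to 8 crossings by R-moves: one link, two diagrams


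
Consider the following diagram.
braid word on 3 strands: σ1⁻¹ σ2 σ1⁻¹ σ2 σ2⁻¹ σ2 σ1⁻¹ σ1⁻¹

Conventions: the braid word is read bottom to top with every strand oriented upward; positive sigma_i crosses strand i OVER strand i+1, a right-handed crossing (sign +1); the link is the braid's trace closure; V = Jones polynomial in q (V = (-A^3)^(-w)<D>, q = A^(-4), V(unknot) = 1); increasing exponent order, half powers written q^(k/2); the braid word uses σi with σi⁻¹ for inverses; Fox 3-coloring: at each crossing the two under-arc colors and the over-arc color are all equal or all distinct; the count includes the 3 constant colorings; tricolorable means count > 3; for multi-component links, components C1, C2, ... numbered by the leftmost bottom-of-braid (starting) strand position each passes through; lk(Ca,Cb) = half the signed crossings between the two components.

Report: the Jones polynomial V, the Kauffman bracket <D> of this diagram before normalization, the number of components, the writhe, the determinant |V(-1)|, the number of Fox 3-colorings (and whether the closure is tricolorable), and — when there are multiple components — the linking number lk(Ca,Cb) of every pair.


Jones polynomial: V(q) = q^-5 - 2q^-4 + 2q^-3 - 2q^-2 + 2q^-1 - 1 + q
<D> = A^-10 - A^-6 + 2A^-2 - 2A^2 + 2A^6 - 2A^10 + A^14; writhe -2
components 1, writhe -2 (8 crossings)
3-colorings: 3 of 3^8, det 11 — not tricolorable
note: det 11 = |V(-1)|; not divisible by 3, so not tricolorable


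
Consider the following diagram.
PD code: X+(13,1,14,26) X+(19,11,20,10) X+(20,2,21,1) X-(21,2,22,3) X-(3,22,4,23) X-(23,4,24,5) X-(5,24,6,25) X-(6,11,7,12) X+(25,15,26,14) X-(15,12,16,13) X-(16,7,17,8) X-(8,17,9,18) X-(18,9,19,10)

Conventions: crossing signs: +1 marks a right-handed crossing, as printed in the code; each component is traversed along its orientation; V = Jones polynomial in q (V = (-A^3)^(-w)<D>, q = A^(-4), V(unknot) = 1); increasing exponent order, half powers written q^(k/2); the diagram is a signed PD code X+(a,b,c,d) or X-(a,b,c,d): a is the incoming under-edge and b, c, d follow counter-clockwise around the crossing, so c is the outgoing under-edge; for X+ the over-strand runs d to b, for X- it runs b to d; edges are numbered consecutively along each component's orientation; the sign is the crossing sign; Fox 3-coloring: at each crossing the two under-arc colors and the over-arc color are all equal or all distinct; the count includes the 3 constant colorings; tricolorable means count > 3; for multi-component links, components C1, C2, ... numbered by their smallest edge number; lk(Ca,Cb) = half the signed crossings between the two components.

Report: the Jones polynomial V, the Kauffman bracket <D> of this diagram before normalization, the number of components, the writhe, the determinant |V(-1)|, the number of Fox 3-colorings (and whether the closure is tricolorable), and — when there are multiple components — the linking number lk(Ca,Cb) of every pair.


V(q) = q^-8 - 2q^-7 + 3q^-6 - 4q^-5 + 3q^-4 - 3q^-3 + 3q^-2 - q^-1 + 1
bracket: -A^-15 + A^-11 - 3A^-7 + 3A^-3 - 3A + 4A^5 - 3A^9 + 2A^13 - A^17, w = -5
1 component, writhe -5, over 13 crossings
det 21, colorings 9 of 3^13 — tricolorable
observation: |V(-1)| = 21: so tricolorable, since 3 divides 21
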